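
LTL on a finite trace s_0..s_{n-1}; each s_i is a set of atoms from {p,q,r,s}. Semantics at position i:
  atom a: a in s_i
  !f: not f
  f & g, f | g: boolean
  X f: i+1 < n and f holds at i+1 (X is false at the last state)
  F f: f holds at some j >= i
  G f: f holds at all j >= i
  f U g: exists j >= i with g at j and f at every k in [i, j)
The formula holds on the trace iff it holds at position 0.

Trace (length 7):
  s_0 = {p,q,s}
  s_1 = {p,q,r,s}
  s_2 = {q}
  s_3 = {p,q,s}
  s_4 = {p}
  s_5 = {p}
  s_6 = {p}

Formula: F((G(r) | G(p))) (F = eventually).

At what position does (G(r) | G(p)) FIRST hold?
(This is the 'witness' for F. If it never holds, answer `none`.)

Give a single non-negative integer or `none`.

s_0={p,q,s}: (G(r) | G(p))=False G(r)=False r=False G(p)=False p=True
s_1={p,q,r,s}: (G(r) | G(p))=False G(r)=False r=True G(p)=False p=True
s_2={q}: (G(r) | G(p))=False G(r)=False r=False G(p)=False p=False
s_3={p,q,s}: (G(r) | G(p))=True G(r)=False r=False G(p)=True p=True
s_4={p}: (G(r) | G(p))=True G(r)=False r=False G(p)=True p=True
s_5={p}: (G(r) | G(p))=True G(r)=False r=False G(p)=True p=True
s_6={p}: (G(r) | G(p))=True G(r)=False r=False G(p)=True p=True
F((G(r) | G(p))) holds; first witness at position 3.

Answer: 3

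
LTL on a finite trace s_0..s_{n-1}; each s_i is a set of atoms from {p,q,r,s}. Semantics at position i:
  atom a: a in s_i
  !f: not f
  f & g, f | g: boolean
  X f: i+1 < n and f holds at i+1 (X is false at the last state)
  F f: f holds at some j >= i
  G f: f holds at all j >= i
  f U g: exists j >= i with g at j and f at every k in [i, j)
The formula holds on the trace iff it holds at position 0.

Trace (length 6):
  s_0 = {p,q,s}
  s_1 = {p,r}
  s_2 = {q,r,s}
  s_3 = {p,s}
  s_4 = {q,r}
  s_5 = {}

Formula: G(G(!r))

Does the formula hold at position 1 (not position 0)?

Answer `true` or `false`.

Answer: false

Derivation:
s_0={p,q,s}: G(G(!r))=False G(!r)=False !r=True r=False
s_1={p,r}: G(G(!r))=False G(!r)=False !r=False r=True
s_2={q,r,s}: G(G(!r))=False G(!r)=False !r=False r=True
s_3={p,s}: G(G(!r))=False G(!r)=False !r=True r=False
s_4={q,r}: G(G(!r))=False G(!r)=False !r=False r=True
s_5={}: G(G(!r))=True G(!r)=True !r=True r=False
Evaluating at position 1: result = False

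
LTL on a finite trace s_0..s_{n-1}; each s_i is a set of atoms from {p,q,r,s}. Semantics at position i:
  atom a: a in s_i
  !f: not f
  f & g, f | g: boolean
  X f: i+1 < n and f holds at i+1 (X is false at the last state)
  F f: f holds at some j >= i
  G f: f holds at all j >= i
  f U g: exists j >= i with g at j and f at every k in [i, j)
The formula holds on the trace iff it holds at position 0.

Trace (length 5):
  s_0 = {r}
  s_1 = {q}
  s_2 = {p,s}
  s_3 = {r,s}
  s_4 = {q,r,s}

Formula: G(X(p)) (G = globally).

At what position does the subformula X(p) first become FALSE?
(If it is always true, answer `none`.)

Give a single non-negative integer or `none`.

Answer: 0

Derivation:
s_0={r}: X(p)=False p=False
s_1={q}: X(p)=True p=False
s_2={p,s}: X(p)=False p=True
s_3={r,s}: X(p)=False p=False
s_4={q,r,s}: X(p)=False p=False
G(X(p)) holds globally = False
First violation at position 0.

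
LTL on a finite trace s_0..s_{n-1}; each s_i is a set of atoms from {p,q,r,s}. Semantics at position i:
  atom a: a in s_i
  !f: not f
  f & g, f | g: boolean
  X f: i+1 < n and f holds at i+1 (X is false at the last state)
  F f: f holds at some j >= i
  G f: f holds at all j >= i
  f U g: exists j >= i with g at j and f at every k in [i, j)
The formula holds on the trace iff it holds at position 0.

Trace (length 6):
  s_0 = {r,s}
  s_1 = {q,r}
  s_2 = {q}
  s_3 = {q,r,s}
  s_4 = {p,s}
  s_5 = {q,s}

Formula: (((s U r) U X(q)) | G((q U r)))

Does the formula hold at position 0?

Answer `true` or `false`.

Answer: true

Derivation:
s_0={r,s}: (((s U r) U X(q)) | G((q U r)))=True ((s U r) U X(q))=True (s U r)=True s=True r=True X(q)=True q=False G((q U r))=False (q U r)=True
s_1={q,r}: (((s U r) U X(q)) | G((q U r)))=True ((s U r) U X(q))=True (s U r)=True s=False r=True X(q)=True q=True G((q U r))=False (q U r)=True
s_2={q}: (((s U r) U X(q)) | G((q U r)))=True ((s U r) U X(q))=True (s U r)=False s=False r=False X(q)=True q=True G((q U r))=False (q U r)=True
s_3={q,r,s}: (((s U r) U X(q)) | G((q U r)))=True ((s U r) U X(q))=True (s U r)=True s=True r=True X(q)=False q=True G((q U r))=False (q U r)=True
s_4={p,s}: (((s U r) U X(q)) | G((q U r)))=True ((s U r) U X(q))=True (s U r)=False s=True r=False X(q)=True q=False G((q U r))=False (q U r)=False
s_5={q,s}: (((s U r) U X(q)) | G((q U r)))=False ((s U r) U X(q))=False (s U r)=False s=True r=False X(q)=False q=True G((q U r))=False (q U r)=False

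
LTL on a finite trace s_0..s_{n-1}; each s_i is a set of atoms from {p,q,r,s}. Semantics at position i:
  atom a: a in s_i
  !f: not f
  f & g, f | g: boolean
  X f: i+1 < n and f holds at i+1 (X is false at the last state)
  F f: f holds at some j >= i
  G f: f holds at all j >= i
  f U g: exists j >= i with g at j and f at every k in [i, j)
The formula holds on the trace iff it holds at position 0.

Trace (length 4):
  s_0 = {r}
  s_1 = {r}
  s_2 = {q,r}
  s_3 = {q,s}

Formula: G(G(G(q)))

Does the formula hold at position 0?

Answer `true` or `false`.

Answer: false

Derivation:
s_0={r}: G(G(G(q)))=False G(G(q))=False G(q)=False q=False
s_1={r}: G(G(G(q)))=False G(G(q))=False G(q)=False q=False
s_2={q,r}: G(G(G(q)))=True G(G(q))=True G(q)=True q=True
s_3={q,s}: G(G(G(q)))=True G(G(q))=True G(q)=True q=True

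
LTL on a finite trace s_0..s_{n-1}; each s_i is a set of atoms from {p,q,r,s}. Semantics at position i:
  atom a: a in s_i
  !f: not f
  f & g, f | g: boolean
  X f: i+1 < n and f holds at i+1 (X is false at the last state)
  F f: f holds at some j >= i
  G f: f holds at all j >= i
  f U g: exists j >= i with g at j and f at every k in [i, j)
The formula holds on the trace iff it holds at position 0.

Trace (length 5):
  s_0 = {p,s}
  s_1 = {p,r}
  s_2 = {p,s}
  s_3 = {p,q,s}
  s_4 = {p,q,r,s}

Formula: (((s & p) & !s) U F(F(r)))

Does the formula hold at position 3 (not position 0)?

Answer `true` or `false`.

Answer: true

Derivation:
s_0={p,s}: (((s & p) & !s) U F(F(r)))=True ((s & p) & !s)=False (s & p)=True s=True p=True !s=False F(F(r))=True F(r)=True r=False
s_1={p,r}: (((s & p) & !s) U F(F(r)))=True ((s & p) & !s)=False (s & p)=False s=False p=True !s=True F(F(r))=True F(r)=True r=True
s_2={p,s}: (((s & p) & !s) U F(F(r)))=True ((s & p) & !s)=False (s & p)=True s=True p=True !s=False F(F(r))=True F(r)=True r=False
s_3={p,q,s}: (((s & p) & !s) U F(F(r)))=True ((s & p) & !s)=False (s & p)=True s=True p=True !s=False F(F(r))=True F(r)=True r=False
s_4={p,q,r,s}: (((s & p) & !s) U F(F(r)))=True ((s & p) & !s)=False (s & p)=True s=True p=True !s=False F(F(r))=True F(r)=True r=True
Evaluating at position 3: result = True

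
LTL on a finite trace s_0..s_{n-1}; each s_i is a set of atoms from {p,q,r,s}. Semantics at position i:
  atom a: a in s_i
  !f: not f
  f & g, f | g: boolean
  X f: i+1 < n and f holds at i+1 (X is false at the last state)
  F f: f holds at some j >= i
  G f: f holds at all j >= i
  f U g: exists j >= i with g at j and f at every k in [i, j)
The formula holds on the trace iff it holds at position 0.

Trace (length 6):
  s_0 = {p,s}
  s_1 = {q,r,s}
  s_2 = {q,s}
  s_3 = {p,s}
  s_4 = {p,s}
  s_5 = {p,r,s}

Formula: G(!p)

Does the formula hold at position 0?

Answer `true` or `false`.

Answer: false

Derivation:
s_0={p,s}: G(!p)=False !p=False p=True
s_1={q,r,s}: G(!p)=False !p=True p=False
s_2={q,s}: G(!p)=False !p=True p=False
s_3={p,s}: G(!p)=False !p=False p=True
s_4={p,s}: G(!p)=False !p=False p=True
s_5={p,r,s}: G(!p)=False !p=False p=True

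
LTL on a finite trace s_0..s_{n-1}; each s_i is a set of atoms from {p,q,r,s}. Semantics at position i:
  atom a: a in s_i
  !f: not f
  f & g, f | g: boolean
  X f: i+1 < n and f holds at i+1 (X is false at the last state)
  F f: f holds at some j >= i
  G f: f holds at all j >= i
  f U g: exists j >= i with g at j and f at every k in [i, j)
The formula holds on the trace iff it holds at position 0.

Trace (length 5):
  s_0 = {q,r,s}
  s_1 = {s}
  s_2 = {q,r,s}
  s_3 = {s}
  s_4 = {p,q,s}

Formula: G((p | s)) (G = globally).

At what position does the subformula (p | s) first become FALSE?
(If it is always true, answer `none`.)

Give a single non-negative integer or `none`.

s_0={q,r,s}: (p | s)=True p=False s=True
s_1={s}: (p | s)=True p=False s=True
s_2={q,r,s}: (p | s)=True p=False s=True
s_3={s}: (p | s)=True p=False s=True
s_4={p,q,s}: (p | s)=True p=True s=True
G((p | s)) holds globally = True
No violation — formula holds at every position.

Answer: none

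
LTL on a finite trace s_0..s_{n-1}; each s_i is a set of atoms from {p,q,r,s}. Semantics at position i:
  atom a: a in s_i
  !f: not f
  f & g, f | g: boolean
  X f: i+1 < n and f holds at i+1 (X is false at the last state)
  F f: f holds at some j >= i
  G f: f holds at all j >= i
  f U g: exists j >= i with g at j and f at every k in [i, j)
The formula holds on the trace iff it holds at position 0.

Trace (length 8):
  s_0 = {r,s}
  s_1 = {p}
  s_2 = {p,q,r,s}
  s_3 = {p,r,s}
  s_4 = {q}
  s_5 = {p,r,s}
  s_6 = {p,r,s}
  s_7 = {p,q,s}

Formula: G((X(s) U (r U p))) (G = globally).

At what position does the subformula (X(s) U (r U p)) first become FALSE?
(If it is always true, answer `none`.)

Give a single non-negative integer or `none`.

Answer: none

Derivation:
s_0={r,s}: (X(s) U (r U p))=True X(s)=False s=True (r U p)=True r=True p=False
s_1={p}: (X(s) U (r U p))=True X(s)=True s=False (r U p)=True r=False p=True
s_2={p,q,r,s}: (X(s) U (r U p))=True X(s)=True s=True (r U p)=True r=True p=True
s_3={p,r,s}: (X(s) U (r U p))=True X(s)=False s=True (r U p)=True r=True p=True
s_4={q}: (X(s) U (r U p))=True X(s)=True s=False (r U p)=False r=False p=False
s_5={p,r,s}: (X(s) U (r U p))=True X(s)=True s=True (r U p)=True r=True p=True
s_6={p,r,s}: (X(s) U (r U p))=True X(s)=True s=True (r U p)=True r=True p=True
s_7={p,q,s}: (X(s) U (r U p))=True X(s)=False s=True (r U p)=True r=False p=True
G((X(s) U (r U p))) holds globally = True
No violation — formula holds at every position.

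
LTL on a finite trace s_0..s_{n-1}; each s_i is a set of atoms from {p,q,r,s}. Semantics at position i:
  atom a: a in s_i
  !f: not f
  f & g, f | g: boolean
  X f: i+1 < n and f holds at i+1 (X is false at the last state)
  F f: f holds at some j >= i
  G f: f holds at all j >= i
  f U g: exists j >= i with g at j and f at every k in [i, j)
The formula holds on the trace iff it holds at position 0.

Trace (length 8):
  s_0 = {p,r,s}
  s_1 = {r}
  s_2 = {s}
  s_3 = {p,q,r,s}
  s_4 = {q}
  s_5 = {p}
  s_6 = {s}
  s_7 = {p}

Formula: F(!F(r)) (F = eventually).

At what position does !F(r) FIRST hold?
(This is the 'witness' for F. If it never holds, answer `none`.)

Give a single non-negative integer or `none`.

s_0={p,r,s}: !F(r)=False F(r)=True r=True
s_1={r}: !F(r)=False F(r)=True r=True
s_2={s}: !F(r)=False F(r)=True r=False
s_3={p,q,r,s}: !F(r)=False F(r)=True r=True
s_4={q}: !F(r)=True F(r)=False r=False
s_5={p}: !F(r)=True F(r)=False r=False
s_6={s}: !F(r)=True F(r)=False r=False
s_7={p}: !F(r)=True F(r)=False r=False
F(!F(r)) holds; first witness at position 4.

Answer: 4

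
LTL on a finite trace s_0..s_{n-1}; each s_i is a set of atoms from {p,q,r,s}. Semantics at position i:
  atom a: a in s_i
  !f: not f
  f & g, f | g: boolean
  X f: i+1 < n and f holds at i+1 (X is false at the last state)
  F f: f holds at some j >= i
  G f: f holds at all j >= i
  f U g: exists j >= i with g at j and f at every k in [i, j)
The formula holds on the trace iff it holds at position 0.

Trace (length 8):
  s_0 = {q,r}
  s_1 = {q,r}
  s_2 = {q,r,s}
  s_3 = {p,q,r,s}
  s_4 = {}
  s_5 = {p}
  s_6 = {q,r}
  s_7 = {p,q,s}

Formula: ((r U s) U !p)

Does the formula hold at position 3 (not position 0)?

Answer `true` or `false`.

s_0={q,r}: ((r U s) U !p)=True (r U s)=True r=True s=False !p=True p=False
s_1={q,r}: ((r U s) U !p)=True (r U s)=True r=True s=False !p=True p=False
s_2={q,r,s}: ((r U s) U !p)=True (r U s)=True r=True s=True !p=True p=False
s_3={p,q,r,s}: ((r U s) U !p)=True (r U s)=True r=True s=True !p=False p=True
s_4={}: ((r U s) U !p)=True (r U s)=False r=False s=False !p=True p=False
s_5={p}: ((r U s) U !p)=False (r U s)=False r=False s=False !p=False p=True
s_6={q,r}: ((r U s) U !p)=True (r U s)=True r=True s=False !p=True p=False
s_7={p,q,s}: ((r U s) U !p)=False (r U s)=True r=False s=True !p=False p=True
Evaluating at position 3: result = True

Answer: true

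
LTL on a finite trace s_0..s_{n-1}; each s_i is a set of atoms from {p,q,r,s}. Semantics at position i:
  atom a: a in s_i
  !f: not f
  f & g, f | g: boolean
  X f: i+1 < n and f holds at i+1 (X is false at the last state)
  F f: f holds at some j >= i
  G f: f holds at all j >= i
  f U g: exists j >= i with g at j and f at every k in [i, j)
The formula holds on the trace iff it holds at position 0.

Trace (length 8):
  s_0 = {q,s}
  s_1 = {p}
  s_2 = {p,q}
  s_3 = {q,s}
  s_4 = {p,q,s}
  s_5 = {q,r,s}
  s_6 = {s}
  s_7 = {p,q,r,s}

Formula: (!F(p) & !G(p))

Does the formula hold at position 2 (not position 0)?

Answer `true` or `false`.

Answer: false

Derivation:
s_0={q,s}: (!F(p) & !G(p))=False !F(p)=False F(p)=True p=False !G(p)=True G(p)=False
s_1={p}: (!F(p) & !G(p))=False !F(p)=False F(p)=True p=True !G(p)=True G(p)=False
s_2={p,q}: (!F(p) & !G(p))=False !F(p)=False F(p)=True p=True !G(p)=True G(p)=False
s_3={q,s}: (!F(p) & !G(p))=False !F(p)=False F(p)=True p=False !G(p)=True G(p)=False
s_4={p,q,s}: (!F(p) & !G(p))=False !F(p)=False F(p)=True p=True !G(p)=True G(p)=False
s_5={q,r,s}: (!F(p) & !G(p))=False !F(p)=False F(p)=True p=False !G(p)=True G(p)=False
s_6={s}: (!F(p) & !G(p))=False !F(p)=False F(p)=True p=False !G(p)=True G(p)=False
s_7={p,q,r,s}: (!F(p) & !G(p))=False !F(p)=False F(p)=True p=True !G(p)=False G(p)=True
Evaluating at position 2: result = False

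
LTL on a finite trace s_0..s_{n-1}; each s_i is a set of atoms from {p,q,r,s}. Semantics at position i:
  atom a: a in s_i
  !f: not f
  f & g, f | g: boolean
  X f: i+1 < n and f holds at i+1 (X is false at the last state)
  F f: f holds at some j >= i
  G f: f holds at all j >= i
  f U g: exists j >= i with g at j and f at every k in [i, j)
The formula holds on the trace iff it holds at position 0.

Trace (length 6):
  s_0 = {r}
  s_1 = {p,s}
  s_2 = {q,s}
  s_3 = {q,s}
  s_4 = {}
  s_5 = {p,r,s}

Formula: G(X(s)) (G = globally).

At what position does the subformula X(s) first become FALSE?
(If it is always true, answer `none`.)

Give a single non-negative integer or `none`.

s_0={r}: X(s)=True s=False
s_1={p,s}: X(s)=True s=True
s_2={q,s}: X(s)=True s=True
s_3={q,s}: X(s)=False s=True
s_4={}: X(s)=True s=False
s_5={p,r,s}: X(s)=False s=True
G(X(s)) holds globally = False
First violation at position 3.

Answer: 3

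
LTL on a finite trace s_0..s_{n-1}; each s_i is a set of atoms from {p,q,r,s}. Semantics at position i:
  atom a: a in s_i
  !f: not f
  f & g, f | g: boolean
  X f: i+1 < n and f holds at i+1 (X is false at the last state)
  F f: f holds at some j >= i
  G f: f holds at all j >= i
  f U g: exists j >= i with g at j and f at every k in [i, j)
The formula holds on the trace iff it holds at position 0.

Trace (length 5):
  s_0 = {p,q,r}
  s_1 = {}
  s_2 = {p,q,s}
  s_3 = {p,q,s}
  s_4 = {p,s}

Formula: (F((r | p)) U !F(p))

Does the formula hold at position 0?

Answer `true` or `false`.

Answer: false

Derivation:
s_0={p,q,r}: (F((r | p)) U !F(p))=False F((r | p))=True (r | p)=True r=True p=True !F(p)=False F(p)=True
s_1={}: (F((r | p)) U !F(p))=False F((r | p))=True (r | p)=False r=False p=False !F(p)=False F(p)=True
s_2={p,q,s}: (F((r | p)) U !F(p))=False F((r | p))=True (r | p)=True r=False p=True !F(p)=False F(p)=True
s_3={p,q,s}: (F((r | p)) U !F(p))=False F((r | p))=True (r | p)=True r=False p=True !F(p)=False F(p)=True
s_4={p,s}: (F((r | p)) U !F(p))=False F((r | p))=True (r | p)=True r=False p=True !F(p)=False F(p)=True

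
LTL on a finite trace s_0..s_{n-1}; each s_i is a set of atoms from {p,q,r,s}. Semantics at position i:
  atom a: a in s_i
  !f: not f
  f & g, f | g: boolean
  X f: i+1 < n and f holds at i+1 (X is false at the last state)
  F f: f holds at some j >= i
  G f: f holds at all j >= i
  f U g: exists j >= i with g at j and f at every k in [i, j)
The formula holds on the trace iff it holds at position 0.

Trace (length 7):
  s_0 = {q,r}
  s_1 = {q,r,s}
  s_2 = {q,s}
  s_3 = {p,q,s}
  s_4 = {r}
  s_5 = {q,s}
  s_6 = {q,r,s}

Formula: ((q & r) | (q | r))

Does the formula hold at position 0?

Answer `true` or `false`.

Answer: true

Derivation:
s_0={q,r}: ((q & r) | (q | r))=True (q & r)=True q=True r=True (q | r)=True
s_1={q,r,s}: ((q & r) | (q | r))=True (q & r)=True q=True r=True (q | r)=True
s_2={q,s}: ((q & r) | (q | r))=True (q & r)=False q=True r=False (q | r)=True
s_3={p,q,s}: ((q & r) | (q | r))=True (q & r)=False q=True r=False (q | r)=True
s_4={r}: ((q & r) | (q | r))=True (q & r)=False q=False r=True (q | r)=True
s_5={q,s}: ((q & r) | (q | r))=True (q & r)=False q=True r=False (q | r)=True
s_6={q,r,s}: ((q & r) | (q | r))=True (q & r)=True q=True r=True (q | r)=True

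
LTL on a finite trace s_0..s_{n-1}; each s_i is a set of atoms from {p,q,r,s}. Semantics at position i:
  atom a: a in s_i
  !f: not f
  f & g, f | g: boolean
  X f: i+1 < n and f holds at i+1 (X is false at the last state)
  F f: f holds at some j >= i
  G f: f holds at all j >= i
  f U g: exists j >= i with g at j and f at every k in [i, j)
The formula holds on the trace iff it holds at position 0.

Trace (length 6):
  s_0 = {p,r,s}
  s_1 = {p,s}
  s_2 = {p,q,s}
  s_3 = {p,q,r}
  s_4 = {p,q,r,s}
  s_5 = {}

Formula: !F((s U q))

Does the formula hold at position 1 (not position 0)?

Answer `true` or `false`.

s_0={p,r,s}: !F((s U q))=False F((s U q))=True (s U q)=True s=True q=False
s_1={p,s}: !F((s U q))=False F((s U q))=True (s U q)=True s=True q=False
s_2={p,q,s}: !F((s U q))=False F((s U q))=True (s U q)=True s=True q=True
s_3={p,q,r}: !F((s U q))=False F((s U q))=True (s U q)=True s=False q=True
s_4={p,q,r,s}: !F((s U q))=False F((s U q))=True (s U q)=True s=True q=True
s_5={}: !F((s U q))=True F((s U q))=False (s U q)=False s=False q=False
Evaluating at position 1: result = False

Answer: false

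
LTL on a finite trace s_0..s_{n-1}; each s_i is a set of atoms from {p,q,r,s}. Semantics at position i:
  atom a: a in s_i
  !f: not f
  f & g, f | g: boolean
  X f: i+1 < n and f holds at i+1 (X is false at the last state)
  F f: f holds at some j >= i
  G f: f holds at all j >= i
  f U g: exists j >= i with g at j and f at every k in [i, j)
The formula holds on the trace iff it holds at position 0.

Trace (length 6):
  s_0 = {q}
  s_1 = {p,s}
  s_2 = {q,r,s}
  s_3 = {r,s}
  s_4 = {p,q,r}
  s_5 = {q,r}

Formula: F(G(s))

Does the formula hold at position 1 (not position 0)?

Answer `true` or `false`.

s_0={q}: F(G(s))=False G(s)=False s=False
s_1={p,s}: F(G(s))=False G(s)=False s=True
s_2={q,r,s}: F(G(s))=False G(s)=False s=True
s_3={r,s}: F(G(s))=False G(s)=False s=True
s_4={p,q,r}: F(G(s))=False G(s)=False s=False
s_5={q,r}: F(G(s))=False G(s)=False s=False
Evaluating at position 1: result = False

Answer: false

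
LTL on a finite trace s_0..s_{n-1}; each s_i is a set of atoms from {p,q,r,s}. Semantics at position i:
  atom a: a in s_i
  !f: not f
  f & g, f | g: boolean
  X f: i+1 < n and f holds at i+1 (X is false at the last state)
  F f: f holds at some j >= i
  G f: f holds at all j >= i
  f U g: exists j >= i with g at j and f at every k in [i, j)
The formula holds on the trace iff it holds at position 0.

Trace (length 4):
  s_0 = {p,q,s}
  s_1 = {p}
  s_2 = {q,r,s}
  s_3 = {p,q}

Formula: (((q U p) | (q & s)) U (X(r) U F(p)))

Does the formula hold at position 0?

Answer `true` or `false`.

s_0={p,q,s}: (((q U p) | (q & s)) U (X(r) U F(p)))=True ((q U p) | (q & s))=True (q U p)=True q=True p=True (q & s)=True s=True (X(r) U F(p))=True X(r)=False r=False F(p)=True
s_1={p}: (((q U p) | (q & s)) U (X(r) U F(p)))=True ((q U p) | (q & s))=True (q U p)=True q=False p=True (q & s)=False s=False (X(r) U F(p))=True X(r)=True r=False F(p)=True
s_2={q,r,s}: (((q U p) | (q & s)) U (X(r) U F(p)))=True ((q U p) | (q & s))=True (q U p)=True q=True p=False (q & s)=True s=True (X(r) U F(p))=True X(r)=False r=True F(p)=True
s_3={p,q}: (((q U p) | (q & s)) U (X(r) U F(p)))=True ((q U p) | (q & s))=True (q U p)=True q=True p=True (q & s)=False s=False (X(r) U F(p))=True X(r)=False r=False F(p)=True

Answer: true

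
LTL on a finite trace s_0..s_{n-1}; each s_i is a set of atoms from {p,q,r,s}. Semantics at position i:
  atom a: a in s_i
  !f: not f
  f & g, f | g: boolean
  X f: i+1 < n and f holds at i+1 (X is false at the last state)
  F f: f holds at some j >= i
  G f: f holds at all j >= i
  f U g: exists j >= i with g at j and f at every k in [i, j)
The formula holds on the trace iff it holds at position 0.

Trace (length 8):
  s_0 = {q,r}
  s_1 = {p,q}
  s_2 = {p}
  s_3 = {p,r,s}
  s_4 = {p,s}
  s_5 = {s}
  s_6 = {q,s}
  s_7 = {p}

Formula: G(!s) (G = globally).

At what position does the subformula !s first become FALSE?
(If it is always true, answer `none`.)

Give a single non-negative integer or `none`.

s_0={q,r}: !s=True s=False
s_1={p,q}: !s=True s=False
s_2={p}: !s=True s=False
s_3={p,r,s}: !s=False s=True
s_4={p,s}: !s=False s=True
s_5={s}: !s=False s=True
s_6={q,s}: !s=False s=True
s_7={p}: !s=True s=False
G(!s) holds globally = False
First violation at position 3.

Answer: 3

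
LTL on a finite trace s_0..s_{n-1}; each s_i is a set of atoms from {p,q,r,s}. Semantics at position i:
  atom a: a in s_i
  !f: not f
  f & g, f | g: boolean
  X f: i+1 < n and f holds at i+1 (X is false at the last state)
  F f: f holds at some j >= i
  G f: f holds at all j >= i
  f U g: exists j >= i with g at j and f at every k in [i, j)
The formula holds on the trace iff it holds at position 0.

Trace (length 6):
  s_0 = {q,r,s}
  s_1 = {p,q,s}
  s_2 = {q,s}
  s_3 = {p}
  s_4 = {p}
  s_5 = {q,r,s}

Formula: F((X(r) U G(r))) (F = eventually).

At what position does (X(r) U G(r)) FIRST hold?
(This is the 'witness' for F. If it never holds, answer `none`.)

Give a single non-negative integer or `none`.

Answer: 4

Derivation:
s_0={q,r,s}: (X(r) U G(r))=False X(r)=False r=True G(r)=False
s_1={p,q,s}: (X(r) U G(r))=False X(r)=False r=False G(r)=False
s_2={q,s}: (X(r) U G(r))=False X(r)=False r=False G(r)=False
s_3={p}: (X(r) U G(r))=False X(r)=False r=False G(r)=False
s_4={p}: (X(r) U G(r))=True X(r)=True r=False G(r)=False
s_5={q,r,s}: (X(r) U G(r))=True X(r)=False r=True G(r)=True
F((X(r) U G(r))) holds; first witness at position 4.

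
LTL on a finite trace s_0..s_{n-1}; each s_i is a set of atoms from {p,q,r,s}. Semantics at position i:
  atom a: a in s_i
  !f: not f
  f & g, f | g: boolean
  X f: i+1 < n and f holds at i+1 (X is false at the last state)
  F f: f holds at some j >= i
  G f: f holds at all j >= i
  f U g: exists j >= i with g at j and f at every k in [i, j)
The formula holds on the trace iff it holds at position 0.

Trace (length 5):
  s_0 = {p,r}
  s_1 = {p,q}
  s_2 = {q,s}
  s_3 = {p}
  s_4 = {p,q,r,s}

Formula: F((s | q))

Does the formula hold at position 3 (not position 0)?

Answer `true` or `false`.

s_0={p,r}: F((s | q))=True (s | q)=False s=False q=False
s_1={p,q}: F((s | q))=True (s | q)=True s=False q=True
s_2={q,s}: F((s | q))=True (s | q)=True s=True q=True
s_3={p}: F((s | q))=True (s | q)=False s=False q=False
s_4={p,q,r,s}: F((s | q))=True (s | q)=True s=True q=True
Evaluating at position 3: result = True

Answer: true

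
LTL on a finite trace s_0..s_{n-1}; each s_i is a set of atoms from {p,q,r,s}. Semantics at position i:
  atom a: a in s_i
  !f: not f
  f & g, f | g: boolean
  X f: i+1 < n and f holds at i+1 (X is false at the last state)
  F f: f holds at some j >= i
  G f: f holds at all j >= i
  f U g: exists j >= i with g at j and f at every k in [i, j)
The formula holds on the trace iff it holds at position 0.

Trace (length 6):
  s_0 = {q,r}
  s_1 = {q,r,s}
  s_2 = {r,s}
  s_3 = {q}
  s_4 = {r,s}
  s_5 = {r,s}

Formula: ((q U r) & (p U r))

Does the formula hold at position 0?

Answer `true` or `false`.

s_0={q,r}: ((q U r) & (p U r))=True (q U r)=True q=True r=True (p U r)=True p=False
s_1={q,r,s}: ((q U r) & (p U r))=True (q U r)=True q=True r=True (p U r)=True p=False
s_2={r,s}: ((q U r) & (p U r))=True (q U r)=True q=False r=True (p U r)=True p=False
s_3={q}: ((q U r) & (p U r))=False (q U r)=True q=True r=False (p U r)=False p=False
s_4={r,s}: ((q U r) & (p U r))=True (q U r)=True q=False r=True (p U r)=True p=False
s_5={r,s}: ((q U r) & (p U r))=True (q U r)=True q=False r=True (p U r)=True p=False

Answer: true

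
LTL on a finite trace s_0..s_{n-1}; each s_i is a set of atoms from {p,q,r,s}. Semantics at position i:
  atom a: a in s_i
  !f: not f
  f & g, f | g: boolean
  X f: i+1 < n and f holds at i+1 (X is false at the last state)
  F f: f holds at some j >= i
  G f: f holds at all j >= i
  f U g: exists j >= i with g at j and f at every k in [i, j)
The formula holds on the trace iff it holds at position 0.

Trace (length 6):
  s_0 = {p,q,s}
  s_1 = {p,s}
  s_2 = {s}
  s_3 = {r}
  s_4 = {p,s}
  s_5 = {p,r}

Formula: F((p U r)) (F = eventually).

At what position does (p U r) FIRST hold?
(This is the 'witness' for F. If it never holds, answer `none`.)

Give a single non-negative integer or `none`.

Answer: 3

Derivation:
s_0={p,q,s}: (p U r)=False p=True r=False
s_1={p,s}: (p U r)=False p=True r=False
s_2={s}: (p U r)=False p=False r=False
s_3={r}: (p U r)=True p=False r=True
s_4={p,s}: (p U r)=True p=True r=False
s_5={p,r}: (p U r)=True p=True r=True
F((p U r)) holds; first witness at position 3.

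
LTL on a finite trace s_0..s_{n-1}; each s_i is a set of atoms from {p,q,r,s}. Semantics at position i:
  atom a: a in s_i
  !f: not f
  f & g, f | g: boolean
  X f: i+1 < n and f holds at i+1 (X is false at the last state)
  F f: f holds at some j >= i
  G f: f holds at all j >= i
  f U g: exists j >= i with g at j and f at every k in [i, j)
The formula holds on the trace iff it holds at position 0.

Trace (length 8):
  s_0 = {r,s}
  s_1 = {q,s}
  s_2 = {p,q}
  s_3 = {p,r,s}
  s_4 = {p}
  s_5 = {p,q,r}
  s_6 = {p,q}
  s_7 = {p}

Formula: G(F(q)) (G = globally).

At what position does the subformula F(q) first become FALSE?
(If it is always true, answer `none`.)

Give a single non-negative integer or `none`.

Answer: 7

Derivation:
s_0={r,s}: F(q)=True q=False
s_1={q,s}: F(q)=True q=True
s_2={p,q}: F(q)=True q=True
s_3={p,r,s}: F(q)=True q=False
s_4={p}: F(q)=True q=False
s_5={p,q,r}: F(q)=True q=True
s_6={p,q}: F(q)=True q=True
s_7={p}: F(q)=False q=False
G(F(q)) holds globally = False
First violation at position 7.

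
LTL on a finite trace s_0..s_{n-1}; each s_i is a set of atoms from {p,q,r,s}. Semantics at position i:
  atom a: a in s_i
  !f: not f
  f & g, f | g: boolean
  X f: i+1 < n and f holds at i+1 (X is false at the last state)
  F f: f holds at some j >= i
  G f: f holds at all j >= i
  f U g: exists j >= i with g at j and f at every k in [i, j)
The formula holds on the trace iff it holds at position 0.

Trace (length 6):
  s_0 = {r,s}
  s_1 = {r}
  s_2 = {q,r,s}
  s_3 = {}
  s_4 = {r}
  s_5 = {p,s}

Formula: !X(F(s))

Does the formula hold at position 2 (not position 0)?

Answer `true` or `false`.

Answer: false

Derivation:
s_0={r,s}: !X(F(s))=False X(F(s))=True F(s)=True s=True
s_1={r}: !X(F(s))=False X(F(s))=True F(s)=True s=False
s_2={q,r,s}: !X(F(s))=False X(F(s))=True F(s)=True s=True
s_3={}: !X(F(s))=False X(F(s))=True F(s)=True s=False
s_4={r}: !X(F(s))=False X(F(s))=True F(s)=True s=False
s_5={p,s}: !X(F(s))=True X(F(s))=False F(s)=True s=True
Evaluating at position 2: result = False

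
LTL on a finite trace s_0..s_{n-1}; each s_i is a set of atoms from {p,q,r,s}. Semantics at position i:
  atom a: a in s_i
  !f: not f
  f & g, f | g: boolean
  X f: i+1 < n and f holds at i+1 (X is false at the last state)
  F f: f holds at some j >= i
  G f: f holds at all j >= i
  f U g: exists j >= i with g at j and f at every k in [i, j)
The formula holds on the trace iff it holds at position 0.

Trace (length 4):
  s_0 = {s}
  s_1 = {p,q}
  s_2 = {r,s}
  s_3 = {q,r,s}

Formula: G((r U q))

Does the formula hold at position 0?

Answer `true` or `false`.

Answer: false

Derivation:
s_0={s}: G((r U q))=False (r U q)=False r=False q=False
s_1={p,q}: G((r U q))=True (r U q)=True r=False q=True
s_2={r,s}: G((r U q))=True (r U q)=True r=True q=False
s_3={q,r,s}: G((r U q))=True (r U q)=True r=True q=True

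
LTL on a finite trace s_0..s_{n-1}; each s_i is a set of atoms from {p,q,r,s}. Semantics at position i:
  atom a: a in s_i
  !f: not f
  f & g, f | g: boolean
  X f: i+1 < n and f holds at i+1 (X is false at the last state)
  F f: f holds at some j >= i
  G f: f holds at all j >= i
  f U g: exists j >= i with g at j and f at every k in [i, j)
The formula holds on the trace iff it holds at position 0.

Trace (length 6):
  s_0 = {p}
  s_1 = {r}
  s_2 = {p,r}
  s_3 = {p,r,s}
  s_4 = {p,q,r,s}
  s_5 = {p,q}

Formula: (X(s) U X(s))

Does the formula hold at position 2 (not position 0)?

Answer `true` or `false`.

Answer: true

Derivation:
s_0={p}: (X(s) U X(s))=False X(s)=False s=False
s_1={r}: (X(s) U X(s))=False X(s)=False s=False
s_2={p,r}: (X(s) U X(s))=True X(s)=True s=False
s_3={p,r,s}: (X(s) U X(s))=True X(s)=True s=True
s_4={p,q,r,s}: (X(s) U X(s))=False X(s)=False s=True
s_5={p,q}: (X(s) U X(s))=False X(s)=False s=False
Evaluating at position 2: result = True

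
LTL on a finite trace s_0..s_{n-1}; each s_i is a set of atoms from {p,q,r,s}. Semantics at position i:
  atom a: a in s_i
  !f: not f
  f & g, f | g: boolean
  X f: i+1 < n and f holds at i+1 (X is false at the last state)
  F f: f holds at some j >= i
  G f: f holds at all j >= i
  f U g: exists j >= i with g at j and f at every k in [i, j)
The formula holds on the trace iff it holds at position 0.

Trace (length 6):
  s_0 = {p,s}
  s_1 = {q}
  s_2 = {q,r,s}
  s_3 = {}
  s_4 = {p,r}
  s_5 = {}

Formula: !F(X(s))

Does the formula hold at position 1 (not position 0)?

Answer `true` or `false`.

Answer: false

Derivation:
s_0={p,s}: !F(X(s))=False F(X(s))=True X(s)=False s=True
s_1={q}: !F(X(s))=False F(X(s))=True X(s)=True s=False
s_2={q,r,s}: !F(X(s))=True F(X(s))=False X(s)=False s=True
s_3={}: !F(X(s))=True F(X(s))=False X(s)=False s=False
s_4={p,r}: !F(X(s))=True F(X(s))=False X(s)=False s=False
s_5={}: !F(X(s))=True F(X(s))=False X(s)=False s=False
Evaluating at position 1: result = False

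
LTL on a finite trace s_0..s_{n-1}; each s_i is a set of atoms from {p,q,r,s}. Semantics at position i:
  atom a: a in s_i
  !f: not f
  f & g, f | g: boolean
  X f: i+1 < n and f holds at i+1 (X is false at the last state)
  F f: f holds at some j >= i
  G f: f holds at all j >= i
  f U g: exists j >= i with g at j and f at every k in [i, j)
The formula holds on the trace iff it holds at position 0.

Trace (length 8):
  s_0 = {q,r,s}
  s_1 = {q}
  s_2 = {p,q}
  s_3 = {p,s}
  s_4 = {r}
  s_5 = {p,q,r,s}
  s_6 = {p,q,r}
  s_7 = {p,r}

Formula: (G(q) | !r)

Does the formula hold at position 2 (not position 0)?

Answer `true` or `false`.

Answer: true

Derivation:
s_0={q,r,s}: (G(q) | !r)=False G(q)=False q=True !r=False r=True
s_1={q}: (G(q) | !r)=True G(q)=False q=True !r=True r=False
s_2={p,q}: (G(q) | !r)=True G(q)=False q=True !r=True r=False
s_3={p,s}: (G(q) | !r)=True G(q)=False q=False !r=True r=False
s_4={r}: (G(q) | !r)=False G(q)=False q=False !r=False r=True
s_5={p,q,r,s}: (G(q) | !r)=False G(q)=False q=True !r=False r=True
s_6={p,q,r}: (G(q) | !r)=False G(q)=False q=True !r=False r=True
s_7={p,r}: (G(q) | !r)=False G(q)=False q=False !r=False r=True
Evaluating at position 2: result = True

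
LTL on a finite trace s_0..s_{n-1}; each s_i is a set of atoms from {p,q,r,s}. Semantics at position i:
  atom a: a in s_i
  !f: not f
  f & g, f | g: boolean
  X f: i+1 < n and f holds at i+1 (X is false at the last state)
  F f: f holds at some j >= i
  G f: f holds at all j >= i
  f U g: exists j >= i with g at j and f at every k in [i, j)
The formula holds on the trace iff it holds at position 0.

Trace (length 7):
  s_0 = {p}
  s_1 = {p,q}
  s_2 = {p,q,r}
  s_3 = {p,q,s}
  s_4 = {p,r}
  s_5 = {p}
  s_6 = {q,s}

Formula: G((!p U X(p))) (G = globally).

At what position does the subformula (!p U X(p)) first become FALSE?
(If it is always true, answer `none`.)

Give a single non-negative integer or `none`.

s_0={p}: (!p U X(p))=True !p=False p=True X(p)=True
s_1={p,q}: (!p U X(p))=True !p=False p=True X(p)=True
s_2={p,q,r}: (!p U X(p))=True !p=False p=True X(p)=True
s_3={p,q,s}: (!p U X(p))=True !p=False p=True X(p)=True
s_4={p,r}: (!p U X(p))=True !p=False p=True X(p)=True
s_5={p}: (!p U X(p))=False !p=False p=True X(p)=False
s_6={q,s}: (!p U X(p))=False !p=True p=False X(p)=False
G((!p U X(p))) holds globally = False
First violation at position 5.

Answer: 5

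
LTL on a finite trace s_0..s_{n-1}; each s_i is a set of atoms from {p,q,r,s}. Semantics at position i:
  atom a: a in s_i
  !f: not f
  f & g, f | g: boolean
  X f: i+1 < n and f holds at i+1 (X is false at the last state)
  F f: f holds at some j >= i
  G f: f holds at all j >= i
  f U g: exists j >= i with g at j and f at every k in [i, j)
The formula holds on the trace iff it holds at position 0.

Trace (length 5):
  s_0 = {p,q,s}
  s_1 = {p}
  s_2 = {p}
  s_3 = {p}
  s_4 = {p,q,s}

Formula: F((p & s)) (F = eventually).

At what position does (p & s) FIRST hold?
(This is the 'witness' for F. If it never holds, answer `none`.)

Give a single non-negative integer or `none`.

Answer: 0

Derivation:
s_0={p,q,s}: (p & s)=True p=True s=True
s_1={p}: (p & s)=False p=True s=False
s_2={p}: (p & s)=False p=True s=False
s_3={p}: (p & s)=False p=True s=False
s_4={p,q,s}: (p & s)=True p=True s=True
F((p & s)) holds; first witness at position 0.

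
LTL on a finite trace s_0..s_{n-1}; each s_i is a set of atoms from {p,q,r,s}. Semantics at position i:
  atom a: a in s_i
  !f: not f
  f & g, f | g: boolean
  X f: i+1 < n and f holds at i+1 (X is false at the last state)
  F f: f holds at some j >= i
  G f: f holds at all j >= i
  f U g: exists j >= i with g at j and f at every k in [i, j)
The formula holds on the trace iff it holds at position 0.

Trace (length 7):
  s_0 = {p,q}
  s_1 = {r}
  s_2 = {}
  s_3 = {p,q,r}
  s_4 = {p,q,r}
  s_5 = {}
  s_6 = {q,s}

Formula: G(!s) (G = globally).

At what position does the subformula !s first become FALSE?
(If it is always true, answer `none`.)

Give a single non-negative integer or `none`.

s_0={p,q}: !s=True s=False
s_1={r}: !s=True s=False
s_2={}: !s=True s=False
s_3={p,q,r}: !s=True s=False
s_4={p,q,r}: !s=True s=False
s_5={}: !s=True s=False
s_6={q,s}: !s=False s=True
G(!s) holds globally = False
First violation at position 6.

Answer: 6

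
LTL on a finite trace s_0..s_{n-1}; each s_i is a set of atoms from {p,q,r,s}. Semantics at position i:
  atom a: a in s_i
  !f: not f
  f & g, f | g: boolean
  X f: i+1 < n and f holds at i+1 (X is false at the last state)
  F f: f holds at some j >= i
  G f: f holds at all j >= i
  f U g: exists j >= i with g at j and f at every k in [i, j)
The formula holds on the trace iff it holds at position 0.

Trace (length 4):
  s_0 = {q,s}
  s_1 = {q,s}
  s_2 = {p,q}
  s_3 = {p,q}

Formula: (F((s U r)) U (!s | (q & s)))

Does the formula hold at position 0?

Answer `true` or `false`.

s_0={q,s}: (F((s U r)) U (!s | (q & s)))=True F((s U r))=False (s U r)=False s=True r=False (!s | (q & s))=True !s=False (q & s)=True q=True
s_1={q,s}: (F((s U r)) U (!s | (q & s)))=True F((s U r))=False (s U r)=False s=True r=False (!s | (q & s))=True !s=False (q & s)=True q=True
s_2={p,q}: (F((s U r)) U (!s | (q & s)))=True F((s U r))=False (s U r)=False s=False r=False (!s | (q & s))=True !s=True (q & s)=False q=True
s_3={p,q}: (F((s U r)) U (!s | (q & s)))=True F((s U r))=False (s U r)=False s=False r=False (!s | (q & s))=True !s=True (q & s)=False q=True

Answer: true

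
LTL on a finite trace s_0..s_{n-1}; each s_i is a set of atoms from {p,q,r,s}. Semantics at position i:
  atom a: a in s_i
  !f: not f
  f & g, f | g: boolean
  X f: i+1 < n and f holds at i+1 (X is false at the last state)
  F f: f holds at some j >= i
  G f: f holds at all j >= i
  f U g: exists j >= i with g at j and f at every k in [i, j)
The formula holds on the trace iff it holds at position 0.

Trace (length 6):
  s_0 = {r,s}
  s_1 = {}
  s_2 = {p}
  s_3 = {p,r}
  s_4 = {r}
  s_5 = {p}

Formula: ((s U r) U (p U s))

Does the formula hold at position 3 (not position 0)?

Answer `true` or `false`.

s_0={r,s}: ((s U r) U (p U s))=True (s U r)=True s=True r=True (p U s)=True p=False
s_1={}: ((s U r) U (p U s))=False (s U r)=False s=False r=False (p U s)=False p=False
s_2={p}: ((s U r) U (p U s))=False (s U r)=False s=False r=False (p U s)=False p=True
s_3={p,r}: ((s U r) U (p U s))=False (s U r)=True s=False r=True (p U s)=False p=True
s_4={r}: ((s U r) U (p U s))=False (s U r)=True s=False r=True (p U s)=False p=False
s_5={p}: ((s U r) U (p U s))=False (s U r)=False s=False r=False (p U s)=False p=True
Evaluating at position 3: result = False

Answer: false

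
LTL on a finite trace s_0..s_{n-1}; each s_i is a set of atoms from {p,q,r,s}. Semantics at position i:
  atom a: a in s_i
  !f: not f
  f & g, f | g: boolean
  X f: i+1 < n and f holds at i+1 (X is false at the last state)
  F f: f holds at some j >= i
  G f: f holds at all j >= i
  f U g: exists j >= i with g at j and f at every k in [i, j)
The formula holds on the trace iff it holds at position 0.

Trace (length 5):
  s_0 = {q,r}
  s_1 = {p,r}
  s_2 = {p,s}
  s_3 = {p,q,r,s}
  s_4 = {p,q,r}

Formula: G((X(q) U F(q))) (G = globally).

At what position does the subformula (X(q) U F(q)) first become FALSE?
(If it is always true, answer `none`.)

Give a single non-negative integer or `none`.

s_0={q,r}: (X(q) U F(q))=True X(q)=False q=True F(q)=True
s_1={p,r}: (X(q) U F(q))=True X(q)=False q=False F(q)=True
s_2={p,s}: (X(q) U F(q))=True X(q)=True q=False F(q)=True
s_3={p,q,r,s}: (X(q) U F(q))=True X(q)=True q=True F(q)=True
s_4={p,q,r}: (X(q) U F(q))=True X(q)=False q=True F(q)=True
G((X(q) U F(q))) holds globally = True
No violation — formula holds at every position.

Answer: none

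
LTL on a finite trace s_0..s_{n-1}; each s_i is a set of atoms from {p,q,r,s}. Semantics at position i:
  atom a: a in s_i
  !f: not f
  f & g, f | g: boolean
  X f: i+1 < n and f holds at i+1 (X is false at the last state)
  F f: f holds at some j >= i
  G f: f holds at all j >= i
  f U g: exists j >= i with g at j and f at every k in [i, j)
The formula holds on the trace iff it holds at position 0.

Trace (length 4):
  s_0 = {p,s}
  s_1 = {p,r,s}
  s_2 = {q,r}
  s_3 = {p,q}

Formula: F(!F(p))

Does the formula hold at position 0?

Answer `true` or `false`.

s_0={p,s}: F(!F(p))=False !F(p)=False F(p)=True p=True
s_1={p,r,s}: F(!F(p))=False !F(p)=False F(p)=True p=True
s_2={q,r}: F(!F(p))=False !F(p)=False F(p)=True p=False
s_3={p,q}: F(!F(p))=False !F(p)=False F(p)=True p=True

Answer: false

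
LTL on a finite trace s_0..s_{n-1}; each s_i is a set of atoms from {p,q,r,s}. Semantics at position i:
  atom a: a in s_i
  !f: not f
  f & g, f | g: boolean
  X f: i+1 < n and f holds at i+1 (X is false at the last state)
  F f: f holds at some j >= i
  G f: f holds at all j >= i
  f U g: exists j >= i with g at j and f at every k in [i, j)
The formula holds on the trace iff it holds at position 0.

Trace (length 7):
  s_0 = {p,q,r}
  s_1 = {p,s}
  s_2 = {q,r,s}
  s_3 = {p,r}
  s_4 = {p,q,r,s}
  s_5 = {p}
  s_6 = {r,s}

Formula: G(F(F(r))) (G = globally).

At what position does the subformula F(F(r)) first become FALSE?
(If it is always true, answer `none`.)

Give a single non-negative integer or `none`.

Answer: none

Derivation:
s_0={p,q,r}: F(F(r))=True F(r)=True r=True
s_1={p,s}: F(F(r))=True F(r)=True r=False
s_2={q,r,s}: F(F(r))=True F(r)=True r=True
s_3={p,r}: F(F(r))=True F(r)=True r=True
s_4={p,q,r,s}: F(F(r))=True F(r)=True r=True
s_5={p}: F(F(r))=True F(r)=True r=False
s_6={r,s}: F(F(r))=True F(r)=True r=True
G(F(F(r))) holds globally = True
No violation — formula holds at every position.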